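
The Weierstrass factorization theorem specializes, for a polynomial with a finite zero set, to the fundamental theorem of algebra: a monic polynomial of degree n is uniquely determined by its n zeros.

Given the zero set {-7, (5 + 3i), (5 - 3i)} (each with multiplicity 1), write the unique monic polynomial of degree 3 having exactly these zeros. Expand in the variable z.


The polynomial is p(z) = ∏_{α ∈ S} (z − α), where S = {-7, (5 + 3i), (5 - 3i)}.
Expanding the product yields: p(z) = z^3 -3·z^2 -36·z + 238.
Note conjugate pairs combine to real quadratics: (z − (5+3i))(z − (5−3i)) = z² − 10z + 34.
The resulting polynomial has degree 3 and real coefficients as required.

p(z) = z^3 -3·z^2 -36·z + 238.


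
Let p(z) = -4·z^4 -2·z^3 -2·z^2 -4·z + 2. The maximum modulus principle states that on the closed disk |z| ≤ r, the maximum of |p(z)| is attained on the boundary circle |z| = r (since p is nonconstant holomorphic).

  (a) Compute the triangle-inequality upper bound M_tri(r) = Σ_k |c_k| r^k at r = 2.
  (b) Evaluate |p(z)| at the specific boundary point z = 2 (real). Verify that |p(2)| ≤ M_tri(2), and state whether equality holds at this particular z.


Coefficients: c_0 = 2, c_1 = -4, c_2 = -2, c_3 = -2, c_4 = -4. Radius r = 2.
Part (a). Triangle bound: M_tri(r) = Σ_k |c_k| r^k
  = |2|·2^0 + |-4|·2^1 + |-2|·2^2 + |-2|·2^3 + |-4|·2^4
  = 2 + 8 + 8 + 16 + 64 = 98.
This bounds M(r) := max_{|z|=r} |p(z)| from above; equality holds iff all terms c_k z^k can be made to align in phase at a single z on |z|=r.
Part (b). At z = 2 (real, on the circle |z| = r):
  p(2) = (2)·2^0 + (-4)·2^1 + (-2)·2^2 + (-2)·2^3 + (-4)·2^4 = -94.
  |p(2)| = 94.
Check: |p(2)| = 94 ≤ 98 = M_tri(2). ✓ Equality does not hold at z = 2 (the coefficients have mixed signs, so the terms do not all align in phase there).

M_tri(2) = 98; |p(2)| = 94; equality at z=2: no.


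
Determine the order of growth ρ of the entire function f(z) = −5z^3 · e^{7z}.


M(r) = max_{|z|=r} |-5|·|z|^3·|e^{7z}| = 5·r^3 · e^{7r^1} (the factors attain their maxima compatibly on |z|=r). Then log M(r) = log 5 + 3·log r + 7r^1, dominated by the last term, so log log M(r) ~ 1·log r. The polynomial factor -5z^3 contributes only a log r term and does not affect the order. ρ = 1.
Therefore ρ = 1.

Order ρ = 1.


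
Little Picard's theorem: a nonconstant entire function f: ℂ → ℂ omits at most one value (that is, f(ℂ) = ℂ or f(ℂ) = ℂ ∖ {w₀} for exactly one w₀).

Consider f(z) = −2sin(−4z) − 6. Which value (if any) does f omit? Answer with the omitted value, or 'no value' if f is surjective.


Little Picard bounds the complement of f(ℂ) to at most one point.
sin is entire and surjective onto ℂ: for every w ∈ ℂ, sin(ζ) = w has a solution ζ ∈ ℂ (e.g., via the complex inverse arcsin). With ζ = −4z this gives z = ζ/(-4). Then -2·sin(−4z) takes every value in -2·ℂ = ℂ, and adding -6 is a bijection of ℂ. So f is surjective and omits no value. (Note: only on the real line is sin bounded by [−1, 1].)

Omitted value: no value.


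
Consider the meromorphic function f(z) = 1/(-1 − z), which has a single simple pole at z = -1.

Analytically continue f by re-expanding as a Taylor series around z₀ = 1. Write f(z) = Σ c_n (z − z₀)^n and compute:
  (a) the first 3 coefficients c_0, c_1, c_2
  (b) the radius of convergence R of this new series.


Let w = z − z₀, so z = z₀ + w.
Then -1 − z = -1 − (z₀ + w) = (-1 − z₀) − w = -2 − w.
f(z) = 1/(-2 − w) = (1/(-2)) · 1/(1 − w/(-2)) = Σ_{n≥0} w^n / (-2)^(n+1).
So c_n = 1/(-2)^(n+1):
  c_0 = 1/(-2)^1 = -1/2.
  c_1 = 1/(-2)^2 = 1/4.
  c_2 = 1/(-2)^3 = -1/8.
The series is valid for |w/d| < 1, i.e. |z − z₀| < |d|.
Radius of convergence: R = |-1 − z₀| = |-2| = 2 (distance from z₀ to the singularity z = -1).

c_0 = -1/2, c_1 = 1/4, c_2 = -1/8; R = 2.


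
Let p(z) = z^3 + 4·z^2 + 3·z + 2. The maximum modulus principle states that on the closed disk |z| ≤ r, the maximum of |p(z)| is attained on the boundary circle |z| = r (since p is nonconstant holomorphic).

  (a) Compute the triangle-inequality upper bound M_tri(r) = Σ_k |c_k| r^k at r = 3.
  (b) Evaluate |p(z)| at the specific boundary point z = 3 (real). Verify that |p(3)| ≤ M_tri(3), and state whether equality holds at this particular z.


Coefficients: c_0 = 2, c_1 = 3, c_2 = 4, c_3 = 1. Radius r = 3.
Part (a). Triangle bound: M_tri(r) = Σ_k |c_k| r^k
  = |2|·3^0 + |3|·3^1 + |4|·3^2 + |1|·3^3
  = 2 + 9 + 36 + 27 = 74.
This bounds M(r) := max_{|z|=r} |p(z)| from above; equality holds iff all terms c_k z^k can be made to align in phase at a single z on |z|=r.
Part (b). At z = 3 (real, on the circle |z| = r):
  p(3) = (2)·3^0 + (3)·3^1 + (4)·3^2 + (1)·3^3 = 74.
  |p(3)| = 74.
Since all nonzero coefficients share the same sign, |p(3)| = 74 = M_tri(3); the triangle bound is attained at z = 3, so in fact M(r) = 74.

M_tri(3) = 74; |p(3)| = 74; equality at z=3: yes.


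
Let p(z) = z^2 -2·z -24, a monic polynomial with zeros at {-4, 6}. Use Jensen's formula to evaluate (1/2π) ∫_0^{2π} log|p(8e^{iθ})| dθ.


Zeros: -4, 6; r = 8.
Inside |z| < r: -4, 6. Outside (|z| ≥ r): ∅.
p(0) = -24, so log|p(0)| = log(24) = 3.1781.
Apply Jensen: I(r) = log|p(0)| + Σ_k log(r/|z_k|), summed over zeros inside |z| < r.
  log(r/|z_k|) for z_k = -4: log(8/4) = 0.6931
  log(r/|z_k|) for z_k = 6: log(8/6) = 0.2877
Sum over inside zeros: 0.9808.
I(r) = log|p(0)| + (inside sum) = 3.1781 + 0.9808 = 4.1589.
Closed form (all zeros inside, monic): I(r) = n·log(r) = 2·log(8) = 4.1589. ✓

I(r) ≈ 4.1589.


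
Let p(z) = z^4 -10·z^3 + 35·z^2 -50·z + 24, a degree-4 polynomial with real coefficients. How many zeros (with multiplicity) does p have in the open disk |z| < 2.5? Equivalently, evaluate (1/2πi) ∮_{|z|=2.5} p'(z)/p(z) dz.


The zeros of p are: 1, 3, 4, 2.
Their magnitudes are: 1, 3, 4, 2.
Zeros with |z| < R = 2.5: 1, 2.
Count = 2.
By the argument principle, (1/2πi) ∮_{|z|=R} p'(z)/p(z) dz equals exactly this count.

Number of zeros inside |z| < 2.5: 2.


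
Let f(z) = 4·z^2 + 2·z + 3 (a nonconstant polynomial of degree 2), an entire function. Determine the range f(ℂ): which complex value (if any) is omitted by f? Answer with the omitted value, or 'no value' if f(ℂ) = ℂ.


Little Picard bounds the complement of f(ℂ) to at most one point.
For every w ∈ ℂ, the equation p(z) − w = 0 is a nonconstant polynomial in z and hence has at least one root by the fundamental theorem of algebra. So p is surjective onto ℂ, omitting no value.

Omitted value: no value.


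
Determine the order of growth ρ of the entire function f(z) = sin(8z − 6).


sin(w) is a linear combination of e^{iw} and e^{−iw} (or e^w, e^{−w} in the hyperbolic case), so |sin(w)| ≤ e^{|w|}. With w = 8z − 6, |w| ≤ 8|z| + 6 = 8r + 6 on |z| = r, giving M(r) ≤ e^{8r + 6}, so ρ ≤ 1. On a suitable ray (z = it for sin/cos; z = t for sinh/cosh, t real → ∞), |sin(8z − 6)| grows like e^{8|t|}/2, so ρ ≥ 1. Hence ρ = 1.
Therefore ρ = 1.

Order ρ = 1.


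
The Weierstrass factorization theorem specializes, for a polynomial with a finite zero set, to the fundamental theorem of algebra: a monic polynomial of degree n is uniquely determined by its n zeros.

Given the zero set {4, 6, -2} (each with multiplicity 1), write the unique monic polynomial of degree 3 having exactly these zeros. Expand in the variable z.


The polynomial is p(z) = ∏_{α ∈ S} (z − α), where S = {4, 6, -2}.
Expanding the product yields: p(z) = z^3 -8·z^2 + 4·z + 48.
The resulting polynomial has degree 3 and real coefficients as required.

p(z) = z^3 -8·z^2 + 4·z + 48.


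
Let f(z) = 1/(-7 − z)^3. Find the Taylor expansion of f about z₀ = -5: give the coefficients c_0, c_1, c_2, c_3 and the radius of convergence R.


Let w = z − z₀, so z = z₀ + w.
Then -7 − z = -7 − (z₀ + w) = (-7 − z₀) − w = -2 − w.
f(z) = 1/(-2 − w)^3 = (1/(-2)^3) · (1 − w/(-2))^{−3}.
By the binomial series (1−u)^{−3} = Σ_{n≥0} C(n+2, 2) u^n for |u|<1, with u = w/(-2):
  c_n = C(n+2, 2) / (-2)^(n+3).
  c_0 = 1/(-2)^3 = -1/8.
  c_1 = 3/(-2)^4 = 3/16.
  c_2 = 6/(-2)^5 = -3/16.
  c_3 = 10/(-2)^6 = 5/32.
The series is valid for |w/d| < 1, i.e. |z − z₀| < |d|.
Radius of convergence: R = |-7 − z₀| = |-2| = 2 (distance from z₀ to the singularity z = -7).

c_0 = -1/8, c_1 = 3/16, c_2 = -3/16, c_3 = 5/32; R = 2.


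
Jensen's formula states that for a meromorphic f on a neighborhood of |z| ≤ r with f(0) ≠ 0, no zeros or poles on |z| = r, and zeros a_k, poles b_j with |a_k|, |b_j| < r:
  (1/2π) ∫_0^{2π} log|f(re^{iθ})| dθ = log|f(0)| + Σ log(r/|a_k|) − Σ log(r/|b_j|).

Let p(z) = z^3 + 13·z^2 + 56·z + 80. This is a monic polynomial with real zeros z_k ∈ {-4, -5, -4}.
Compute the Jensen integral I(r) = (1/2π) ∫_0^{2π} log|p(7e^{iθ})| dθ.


Zeros: -5, -4, -4; r = 7.
Inside |z| < r: -5, -4, -4. Outside (|z| ≥ r): ∅.
p(0) = 80, so log|p(0)| = log(80) = 4.3820.
Apply Jensen: I(r) = log|p(0)| + Σ_k log(r/|z_k|), summed over zeros inside |z| < r.
  log(r/|z_k|) for z_k = -4: log(7/4) = 0.5596
  log(r/|z_k|) for z_k = -5: log(7/5) = 0.3365
  log(r/|z_k|) for z_k = -4: log(7/4) = 0.5596
Sum over inside zeros: 1.4557.
I(r) = log|p(0)| + (inside sum) = 4.3820 + 1.4557 = 5.8377.
Closed form (all zeros inside, monic): I(r) = n·log(r) = 3·log(7) = 5.8377. ✓

I(r) ≈ 5.8377.


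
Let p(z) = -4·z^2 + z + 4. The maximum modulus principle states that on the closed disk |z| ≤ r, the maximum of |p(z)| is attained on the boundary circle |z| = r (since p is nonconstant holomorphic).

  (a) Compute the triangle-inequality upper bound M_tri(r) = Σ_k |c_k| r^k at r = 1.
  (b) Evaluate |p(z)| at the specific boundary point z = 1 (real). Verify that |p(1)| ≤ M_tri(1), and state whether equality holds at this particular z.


Coefficients: c_0 = 4, c_1 = 1, c_2 = -4. Radius r = 1.
Part (a). Triangle bound: M_tri(r) = Σ_k |c_k| r^k
  = |4|·1^0 + |1|·1^1 + |-4|·1^2
  = 4 + 1 + 4 = 9.
This bounds M(r) := max_{|z|=r} |p(z)| from above; equality holds iff all terms c_k z^k can be made to align in phase at a single z on |z|=r.
Part (b). At z = 1 (real, on the circle |z| = r):
  p(1) = (4)·1^0 + (1)·1^1 + (-4)·1^2 = 1.
  |p(1)| = 1.
Check: |p(1)| = 1 ≤ 9 = M_tri(1). ✓ Equality does not hold at z = 1 (the coefficients have mixed signs, so the terms do not all align in phase there).

M_tri(1) = 9; |p(1)| = 1; equality at z=1: no.


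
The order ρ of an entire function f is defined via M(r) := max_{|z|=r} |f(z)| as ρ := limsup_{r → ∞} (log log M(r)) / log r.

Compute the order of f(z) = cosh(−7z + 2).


cosh(w) is a linear combination of e^{iw} and e^{−iw} (or e^w, e^{−w} in the hyperbolic case), so |cosh(w)| ≤ e^{|w|}. With w = −7z + 2, |w| ≤ 7|z| + 2 = 7r + 2 on |z| = r, giving M(r) ≤ e^{7r + 2}, so ρ ≤ 1. On a suitable ray (z = it for sin/cos; z = t for sinh/cosh, t real → ∞), |cosh(−7z + 2)| grows like e^{7|t|}/2, so ρ ≥ 1. Hence ρ = 1.
Therefore ρ = 1.

Order ρ = 1.


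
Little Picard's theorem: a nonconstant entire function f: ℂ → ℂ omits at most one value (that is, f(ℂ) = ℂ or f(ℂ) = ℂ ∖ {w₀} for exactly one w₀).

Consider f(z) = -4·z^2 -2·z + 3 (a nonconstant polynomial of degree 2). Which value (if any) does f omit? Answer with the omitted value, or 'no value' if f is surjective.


Little Picard bounds the complement of f(ℂ) to at most one point.
For every w ∈ ℂ, the equation p(z) − w = 0 is a nonconstant polynomial in z and hence has at least one root by the fundamental theorem of algebra. So p is surjective onto ℂ, omitting no value.

Omitted value: no value.


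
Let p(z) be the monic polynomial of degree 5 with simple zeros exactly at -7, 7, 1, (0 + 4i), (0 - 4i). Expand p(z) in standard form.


The polynomial is p(z) = ∏_{α ∈ S} (z − α), where S = {-7, 7, 1, (0 + 4i), (0 - 4i)}.
Expanding the product yields: p(z) = z^5 -z^4 -33·z^3 + 33·z^2 -784·z + 784.
Note conjugate pairs combine to real quadratics: (z − (0+4i))(z − (0−4i)) = z² + 16.
The resulting polynomial has degree 5 and real coefficients as required.

p(z) = z^5 -z^4 -33·z^3 + 33·z^2 -784·z + 784.


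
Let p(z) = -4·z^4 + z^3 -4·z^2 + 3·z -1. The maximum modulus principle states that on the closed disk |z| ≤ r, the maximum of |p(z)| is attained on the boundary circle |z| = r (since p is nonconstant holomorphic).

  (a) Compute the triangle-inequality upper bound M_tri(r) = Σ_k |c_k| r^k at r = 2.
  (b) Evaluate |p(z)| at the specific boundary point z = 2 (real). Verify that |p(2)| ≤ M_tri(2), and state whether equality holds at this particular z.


Coefficients: c_0 = -1, c_1 = 3, c_2 = -4, c_3 = 1, c_4 = -4. Radius r = 2.
Part (a). Triangle bound: M_tri(r) = Σ_k |c_k| r^k
  = |-1|·2^0 + |3|·2^1 + |-4|·2^2 + |1|·2^3 + |-4|·2^4
  = 1 + 6 + 16 + 8 + 64 = 95.
This bounds M(r) := max_{|z|=r} |p(z)| from above; equality holds iff all terms c_k z^k can be made to align in phase at a single z on |z|=r.
Part (b). At z = 2 (real, on the circle |z| = r):
  p(2) = (-1)·2^0 + (3)·2^1 + (-4)·2^2 + (1)·2^3 + (-4)·2^4 = -67.
  |p(2)| = 67.
Check: |p(2)| = 67 ≤ 95 = M_tri(2). ✓ Equality does not hold at z = 2 (the coefficients have mixed signs, so the terms do not all align in phase there).

M_tri(2) = 95; |p(2)| = 67; equality at z=2: no.


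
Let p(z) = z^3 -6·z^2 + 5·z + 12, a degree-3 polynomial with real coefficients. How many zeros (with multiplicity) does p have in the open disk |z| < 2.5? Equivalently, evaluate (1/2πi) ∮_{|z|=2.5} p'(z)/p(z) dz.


The zeros of p are: -1, 4, 3.
Their magnitudes are: 1, 4, 3.
Zeros with |z| < R = 2.5: -1.
Count = 1.
By the argument principle, (1/2πi) ∮_{|z|=R} p'(z)/p(z) dz equals exactly this count.

Number of zeros inside |z| < 2.5: 1.


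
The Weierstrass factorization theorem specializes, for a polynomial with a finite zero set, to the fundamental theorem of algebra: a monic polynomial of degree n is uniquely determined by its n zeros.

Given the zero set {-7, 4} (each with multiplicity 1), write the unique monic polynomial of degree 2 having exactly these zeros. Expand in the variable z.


The polynomial is p(z) = ∏_{α ∈ S} (z − α), where S = {-7, 4}.
Expanding the product yields: p(z) = z^2 + 3·z -28.
The resulting polynomial has degree 2 and real coefficients as required.

p(z) = z^2 + 3·z -28.


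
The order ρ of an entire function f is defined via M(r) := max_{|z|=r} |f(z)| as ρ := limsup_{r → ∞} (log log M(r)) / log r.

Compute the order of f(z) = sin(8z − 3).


sin(w) is a linear combination of e^{iw} and e^{−iw} (or e^w, e^{−w} in the hyperbolic case), so |sin(w)| ≤ e^{|w|}. With w = 8z − 3, |w| ≤ 8|z| + 3 = 8r + 3 on |z| = r, giving M(r) ≤ e^{8r + 3}, so ρ ≤ 1. On a suitable ray (z = it for sin/cos; z = t for sinh/cosh, t real → ∞), |sin(8z − 3)| grows like e^{8|t|}/2, so ρ ≥ 1. Hence ρ = 1.
Therefore ρ = 1.

Order ρ = 1.


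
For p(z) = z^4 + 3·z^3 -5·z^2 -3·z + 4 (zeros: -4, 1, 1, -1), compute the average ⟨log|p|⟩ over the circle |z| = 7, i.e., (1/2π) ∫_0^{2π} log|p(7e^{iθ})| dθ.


Zeros: -4, -1, 1, 1; r = 7.
Inside |z| < r: -4, -1, 1, 1. Outside (|z| ≥ r): ∅.
p(0) = 4, so log|p(0)| = log(4) = 1.3863.
Apply Jensen: I(r) = log|p(0)| + Σ_k log(r/|z_k|), summed over zeros inside |z| < r.
  log(r/|z_k|) for z_k = -4: log(7/4) = 0.5596
  log(r/|z_k|) for z_k = 1: log(7/1) = 1.9459
  log(r/|z_k|) for z_k = 1: log(7/1) = 1.9459
  log(r/|z_k|) for z_k = -1: log(7/1) = 1.9459
Sum over inside zeros: 6.3973.
I(r) = log|p(0)| + (inside sum) = 1.3863 + 6.3973 = 7.7836.
Closed form (all zeros inside, monic): I(r) = n·log(r) = 4·log(7) = 7.7836. ✓

I(r) ≈ 7.7836.


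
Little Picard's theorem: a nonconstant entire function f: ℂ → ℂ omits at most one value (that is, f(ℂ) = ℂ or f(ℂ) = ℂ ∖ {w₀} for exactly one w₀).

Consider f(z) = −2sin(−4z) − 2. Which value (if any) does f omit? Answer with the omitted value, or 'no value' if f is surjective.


Little Picard bounds the complement of f(ℂ) to at most one point.
sin is entire and surjective onto ℂ: for every w ∈ ℂ, sin(ζ) = w has a solution ζ ∈ ℂ (e.g., via the complex inverse arcsin). With ζ = −4z this gives z = ζ/(-4). Then -2·sin(−4z) takes every value in -2·ℂ = ℂ, and adding -2 is a bijection of ℂ. So f is surjective and omits no value. (Note: only on the real line is sin bounded by [−1, 1].)

Omitted value: no value.


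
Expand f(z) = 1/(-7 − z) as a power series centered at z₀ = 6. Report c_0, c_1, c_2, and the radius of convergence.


Let w = z − z₀, so z = z₀ + w.
Then -7 − z = -7 − (z₀ + w) = (-7 − z₀) − w = -13 − w.
f(z) = 1/(-13 − w) = (1/(-13)) · 1/(1 − w/(-13)) = Σ_{n≥0} w^n / (-13)^(n+1).
So c_n = 1/(-13)^(n+1):
  c_0 = 1/(-13)^1 = -1/13.
  c_1 = 1/(-13)^2 = 1/169.
  c_2 = 1/(-13)^3 = -1/2197.
The series is valid for |w/d| < 1, i.e. |z − z₀| < |d|.
Radius of convergence: R = |-7 − z₀| = |-13| = 13 (distance from z₀ to the singularity z = -7).

c_0 = -1/13, c_1 = 1/169, c_2 = -1/2197; R = 13.


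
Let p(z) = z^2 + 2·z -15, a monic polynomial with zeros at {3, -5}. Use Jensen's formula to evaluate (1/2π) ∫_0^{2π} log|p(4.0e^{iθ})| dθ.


Zeros: -5, 3; r = 4.0.
Inside |z| < r: 3. Outside (|z| ≥ r): -5.
p(0) = -15, so log|p(0)| = log(15) = 2.7081.
Apply Jensen: I(r) = log|p(0)| + Σ_k log(r/|z_k|), summed over zeros inside |z| < r.
  log(r/|z_k|) for z_k = 3: log(4.0/3) = 0.2877
  Outside zeros (-5) contribute nothing to the Jensen sum.
Sum over inside zeros: 0.2877.
I(r) = log|p(0)| + (inside sum) = 2.7081 + 0.2877 = 2.9957.
Note: since some zeros are outside |z| ≤ r, the simplified n·log(r) form does NOT apply — only the inside zeros contribute.

I(r) ≈ 2.9957.


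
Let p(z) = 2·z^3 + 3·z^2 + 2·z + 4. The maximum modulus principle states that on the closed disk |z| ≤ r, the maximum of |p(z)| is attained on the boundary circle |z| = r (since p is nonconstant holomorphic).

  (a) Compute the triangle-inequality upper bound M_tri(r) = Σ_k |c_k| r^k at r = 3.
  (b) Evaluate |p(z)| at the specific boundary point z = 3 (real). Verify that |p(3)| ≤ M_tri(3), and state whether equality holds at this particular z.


Coefficients: c_0 = 4, c_1 = 2, c_2 = 3, c_3 = 2. Radius r = 3.
Part (a). Triangle bound: M_tri(r) = Σ_k |c_k| r^k
  = |4|·3^0 + |2|·3^1 + |3|·3^2 + |2|·3^3
  = 4 + 6 + 27 + 54 = 91.
This bounds M(r) := max_{|z|=r} |p(z)| from above; equality holds iff all terms c_k z^k can be made to align in phase at a single z on |z|=r.
Part (b). At z = 3 (real, on the circle |z| = r):
  p(3) = (4)·3^0 + (2)·3^1 + (3)·3^2 + (2)·3^3 = 91.
  |p(3)| = 91.
Since all nonzero coefficients share the same sign, |p(3)| = 91 = M_tri(3); the triangle bound is attained at z = 3, so in fact M(r) = 91.

M_tri(3) = 91; |p(3)| = 91; equality at z=3: yes.


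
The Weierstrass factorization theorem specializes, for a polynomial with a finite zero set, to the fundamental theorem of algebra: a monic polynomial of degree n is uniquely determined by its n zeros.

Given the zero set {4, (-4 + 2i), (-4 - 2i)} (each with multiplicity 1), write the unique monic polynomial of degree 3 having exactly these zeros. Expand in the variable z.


The polynomial is p(z) = ∏_{α ∈ S} (z − α), where S = {4, (-4 + 2i), (-4 - 2i)}.
Expanding the product yields: p(z) = z^3 + 4·z^2 -12·z -80.
Note conjugate pairs combine to real quadratics: (z − (-4+2i))(z − (-4−2i)) = z² + 8z + 20.
The resulting polynomial has degree 3 and real coefficients as required.

p(z) = z^3 + 4·z^2 -12·z -80.


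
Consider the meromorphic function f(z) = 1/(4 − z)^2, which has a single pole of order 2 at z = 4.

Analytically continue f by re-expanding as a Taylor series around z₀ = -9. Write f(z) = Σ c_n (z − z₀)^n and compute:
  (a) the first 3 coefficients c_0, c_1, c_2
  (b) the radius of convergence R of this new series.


Let w = z − z₀, so z = z₀ + w.
Then 4 − z = 4 − (z₀ + w) = (4 − z₀) − w = 13 − w.
f(z) = 1/(13 − w)^2 = (1/(13)^2) · (1 − w/(13))^{−2}.
By the binomial series (1−u)^{−2} = Σ_{n≥0} C(n+1, 1) u^n for |u|<1, with u = w/(13):
  c_n = C(n+1, 1) / (13)^(n+2).
  c_0 = 1/(13)^2 = 1/169.
  c_1 = 2/(13)^3 = 2/2197.
  c_2 = 3/(13)^4 = 3/28561.
The series is valid for |w/d| < 1, i.e. |z − z₀| < |d|.
Radius of convergence: R = |4 − z₀| = |13| = 13 (distance from z₀ to the singularity z = 4).

c_0 = 1/169, c_1 = 2/2197, c_2 = 3/28561; R = 13.


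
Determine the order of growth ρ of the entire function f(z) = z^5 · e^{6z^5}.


M(r) = max_{|z|=r} |1|·|z|^5·|e^{6z^5}| = 1·r^5 · e^{6r^5} (the factors attain their maxima compatibly on |z|=r). Then log M(r) = log 1 + 5·log r + 6r^5, dominated by the last term, so log log M(r) ~ 5·log r. The polynomial factor 1z^5 contributes only a log r term and does not affect the order. ρ = 5.
Therefore ρ = 5.

Order ρ = 5.


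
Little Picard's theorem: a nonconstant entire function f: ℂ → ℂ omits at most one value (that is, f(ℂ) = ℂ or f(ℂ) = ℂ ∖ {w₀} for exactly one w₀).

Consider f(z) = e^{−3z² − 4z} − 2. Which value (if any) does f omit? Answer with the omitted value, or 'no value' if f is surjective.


Little Picard bounds the complement of f(ℂ) to at most one point.
The exponent g(z) = −3z² − 4z is a nonconstant polynomial, hence surjective onto ℂ. So e^{g(z)} takes every value in {e^w : w ∈ ℂ} = ℂ ∖ {0}. Adding -2 shifts the range to ℂ ∖ {-2}. f omits exactly -2.

Omitted value: -2.


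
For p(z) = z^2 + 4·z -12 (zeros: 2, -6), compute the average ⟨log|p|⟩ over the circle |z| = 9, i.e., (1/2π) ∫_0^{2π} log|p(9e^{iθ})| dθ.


Zeros: -6, 2; r = 9.
Inside |z| < r: -6, 2. Outside (|z| ≥ r): ∅.
p(0) = -12, so log|p(0)| = log(12) = 2.4849.
Apply Jensen: I(r) = log|p(0)| + Σ_k log(r/|z_k|), summed over zeros inside |z| < r.
  log(r/|z_k|) for z_k = 2: log(9/2) = 1.5041
  log(r/|z_k|) for z_k = -6: log(9/6) = 0.4055
Sum over inside zeros: 1.9095.
I(r) = log|p(0)| + (inside sum) = 2.4849 + 1.9095 = 4.3944.
Closed form (all zeros inside, monic): I(r) = n·log(r) = 2·log(9) = 4.3944. ✓

I(r) ≈ 4.3944.


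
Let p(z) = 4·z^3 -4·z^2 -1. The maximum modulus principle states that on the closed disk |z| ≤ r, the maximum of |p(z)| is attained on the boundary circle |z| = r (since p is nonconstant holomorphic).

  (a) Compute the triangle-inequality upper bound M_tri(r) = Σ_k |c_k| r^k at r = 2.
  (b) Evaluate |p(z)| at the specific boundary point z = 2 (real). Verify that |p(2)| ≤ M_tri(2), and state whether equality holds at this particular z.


Coefficients: c_0 = -1, c_1 = 0, c_2 = -4, c_3 = 4. Radius r = 2.
Part (a). Triangle bound: M_tri(r) = Σ_k |c_k| r^k
  = |-1|·2^0 + |0|·2^1 + |-4|·2^2 + |4|·2^3
  = 1 + 0 + 16 + 32 = 49.
This bounds M(r) := max_{|z|=r} |p(z)| from above; equality holds iff all terms c_k z^k can be made to align in phase at a single z on |z|=r.
Part (b). At z = 2 (real, on the circle |z| = r):
  p(2) = (-1)·2^0 + (0)·2^1 + (-4)·2^2 + (4)·2^3 = 15.
  |p(2)| = 15.
Check: |p(2)| = 15 ≤ 49 = M_tri(2). ✓ Equality does not hold at z = 2 (the coefficients have mixed signs, so the terms do not all align in phase there).

M_tri(2) = 49; |p(2)| = 15; equality at z=2: no.


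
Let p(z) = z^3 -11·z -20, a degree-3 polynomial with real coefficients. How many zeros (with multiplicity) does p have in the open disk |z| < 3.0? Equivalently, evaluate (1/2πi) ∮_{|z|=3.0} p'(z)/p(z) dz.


The zeros of p are: 4, (-2 + 1i), (-2 - 1i).
Their magnitudes are: 4, 2.236, 2.236.
Zeros with |z| < R = 3.0: (-2 + 1i), (-2 - 1i).
Count = 2.
By the argument principle, (1/2πi) ∮_{|z|=R} p'(z)/p(z) dz equals exactly this count.

Number of zeros inside |z| < 3.0: 2.


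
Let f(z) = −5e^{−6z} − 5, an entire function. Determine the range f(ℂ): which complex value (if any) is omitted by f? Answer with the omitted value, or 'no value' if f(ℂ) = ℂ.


Little Picard bounds the complement of f(ℂ) to at most one point.
e^{−6z} is never zero on ℂ, so -5·e^{−6z} takes every value in ℂ ∖ {0}. Adding -5 shifts the range to ℂ ∖ {-5}. Thus f omits exactly the value -5.

Omitted value: -5.


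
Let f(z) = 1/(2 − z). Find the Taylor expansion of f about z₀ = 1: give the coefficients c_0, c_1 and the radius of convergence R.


Let w = z − z₀, so z = z₀ + w.
Then 2 − z = 2 − (z₀ + w) = (2 − z₀) − w = 1 − w.
f(z) = 1/(1 − w) = (1/(1)) · 1/(1 − w/(1)) = Σ_{n≥0} w^n / (1)^(n+1).
So c_n = 1/(1)^(n+1):
  c_0 = 1/(1)^1 = 1.
  c_1 = 1/(1)^2 = 1.
The series is valid for |w/d| < 1, i.e. |z − z₀| < |d|.
Radius of convergence: R = |2 − z₀| = |1| = 1 (distance from z₀ to the singularity z = 2).

c_0 = 1, c_1 = 1; R = 1.


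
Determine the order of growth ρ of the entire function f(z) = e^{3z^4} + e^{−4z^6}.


Each summand is entire of order 4 and 6 respectively (as in the single-exponential case). The order of a sum is at most the max of the orders, so ρ ≤ 6. For the lower bound: on |z|=r choose arg z so that -4z^6 is real positive; then |e^{-4z^6}| = e^{4r^6} while |e^{3z^4}| ≤ e^{3r^4} = o(e^{4r^6}). So |f| ≥ e^{4r^6}(1 − o(1)) and ρ ≥ 6. Hence ρ = max(4, 6) = 6.
Therefore ρ = 6.

Order ρ = 6.


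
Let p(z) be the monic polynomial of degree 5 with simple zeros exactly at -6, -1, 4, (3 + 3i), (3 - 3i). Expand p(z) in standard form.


The polynomial is p(z) = ∏_{α ∈ S} (z − α), where S = {-6, -1, 4, (3 + 3i), (3 - 3i)}.
Expanding the product yields: p(z) = z^5 -3·z^4 -22·z^3 + 162·z^2 -252·z -432.
Note conjugate pairs combine to real quadratics: (z − (3+3i))(z − (3−3i)) = z² − 6z + 18.
The resulting polynomial has degree 5 and real coefficients as required.

p(z) = z^5 -3·z^4 -22·z^3 + 162·z^2 -252·z -432.


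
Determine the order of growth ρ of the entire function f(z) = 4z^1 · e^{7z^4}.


M(r) = max_{|z|=r} |4|·|z|^1·|e^{7z^4}| = 4·r^1 · e^{7r^4} (the factors attain their maxima compatibly on |z|=r). Then log M(r) = log 4 + 1·log r + 7r^4, dominated by the last term, so log log M(r) ~ 4·log r. The polynomial factor 4z^1 contributes only a log r term and does not affect the order. ρ = 4.
Therefore ρ = 4.

Order ρ = 4.


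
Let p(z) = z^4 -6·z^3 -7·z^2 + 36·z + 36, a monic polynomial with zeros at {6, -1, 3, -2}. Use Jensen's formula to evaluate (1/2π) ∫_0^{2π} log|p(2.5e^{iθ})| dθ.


Zeros: -2, -1, 3, 6; r = 2.5.
Inside |z| < r: -2, -1. Outside (|z| ≥ r): 3, 6.
p(0) = 36, so log|p(0)| = log(36) = 3.5835.
Apply Jensen: I(r) = log|p(0)| + Σ_k log(r/|z_k|), summed over zeros inside |z| < r.
  log(r/|z_k|) for z_k = -1: log(2.5/1) = 0.9163
  log(r/|z_k|) for z_k = -2: log(2.5/2) = 0.2231
  Outside zeros (3, 6) contribute nothing to the Jensen sum.
Sum over inside zeros: 1.1394.
I(r) = log|p(0)| + (inside sum) = 3.5835 + 1.1394 = 4.7230.
Note: since some zeros are outside |z| ≤ r, the simplified n·log(r) form does NOT apply — only the inside zeros contribute.

I(r) ≈ 4.7230.


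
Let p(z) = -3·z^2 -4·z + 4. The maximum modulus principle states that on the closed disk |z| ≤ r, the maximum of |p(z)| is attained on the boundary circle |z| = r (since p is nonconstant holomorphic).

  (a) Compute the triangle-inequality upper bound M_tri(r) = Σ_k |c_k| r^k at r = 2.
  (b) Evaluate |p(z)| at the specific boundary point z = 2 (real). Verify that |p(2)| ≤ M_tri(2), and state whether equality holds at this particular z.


Coefficients: c_0 = 4, c_1 = -4, c_2 = -3. Radius r = 2.
Part (a). Triangle bound: M_tri(r) = Σ_k |c_k| r^k
  = |4|·2^0 + |-4|·2^1 + |-3|·2^2
  = 4 + 8 + 12 = 24.
This bounds M(r) := max_{|z|=r} |p(z)| from above; equality holds iff all terms c_k z^k can be made to align in phase at a single z on |z|=r.
Part (b). At z = 2 (real, on the circle |z| = r):
  p(2) = (4)·2^0 + (-4)·2^1 + (-3)·2^2 = -16.
  |p(2)| = 16.
Check: |p(2)| = 16 ≤ 24 = M_tri(2). ✓ Equality does not hold at z = 2 (the coefficients have mixed signs, so the terms do not all align in phase there).

M_tri(2) = 24; |p(2)| = 16; equality at z=2: no.


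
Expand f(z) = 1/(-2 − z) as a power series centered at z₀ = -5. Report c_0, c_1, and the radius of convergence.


Let w = z − z₀, so z = z₀ + w.
Then -2 − z = -2 − (z₀ + w) = (-2 − z₀) − w = 3 − w.
f(z) = 1/(3 − w) = (1/(3)) · 1/(1 − w/(3)) = Σ_{n≥0} w^n / (3)^(n+1).
So c_n = 1/(3)^(n+1):
  c_0 = 1/(3)^1 = 1/3.
  c_1 = 1/(3)^2 = 1/9.
The series is valid for |w/d| < 1, i.e. |z − z₀| < |d|.
Radius of convergence: R = |-2 − z₀| = |3| = 3 (distance from z₀ to the singularity z = -2).

c_0 = 1/3, c_1 = 1/9; R = 3.


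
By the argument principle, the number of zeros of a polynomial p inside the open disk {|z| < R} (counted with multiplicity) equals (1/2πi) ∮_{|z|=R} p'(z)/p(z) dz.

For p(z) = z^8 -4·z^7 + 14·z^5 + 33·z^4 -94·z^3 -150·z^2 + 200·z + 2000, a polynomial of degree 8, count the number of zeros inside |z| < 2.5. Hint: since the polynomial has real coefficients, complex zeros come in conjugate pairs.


The zeros of p are: (-2 + 1i), (-2 - 1i), (3 + 1i), (3 - 1i), (-1 + 2i), (-1 - 2i), (2 + 2i), (2 - 2i).
Their magnitudes are: 2.236, 2.236, 3.162, 3.162, 2.236, 2.236, 2.828, 2.828.
Zeros with |z| < R = 2.5: (-2 + 1i), (-2 - 1i), (-1 + 2i), (-1 - 2i).
Count = 4.
By the argument principle, (1/2πi) ∮_{|z|=R} p'(z)/p(z) dz equals exactly this count.

Number of zeros inside |z| < 2.5: 4.


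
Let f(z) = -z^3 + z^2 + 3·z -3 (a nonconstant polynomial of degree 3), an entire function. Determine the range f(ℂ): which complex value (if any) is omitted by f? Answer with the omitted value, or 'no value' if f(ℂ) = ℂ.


Little Picard bounds the complement of f(ℂ) to at most one point.
For every w ∈ ℂ, the equation p(z) − w = 0 is a nonconstant polynomial in z and hence has at least one root by the fundamental theorem of algebra. So p is surjective onto ℂ, omitting no value.

Omitted value: no value.


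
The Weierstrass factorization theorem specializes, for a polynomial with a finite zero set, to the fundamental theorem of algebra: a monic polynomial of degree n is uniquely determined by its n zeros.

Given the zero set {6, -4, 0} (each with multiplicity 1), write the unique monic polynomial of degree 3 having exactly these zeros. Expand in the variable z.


The polynomial is p(z) = ∏_{α ∈ S} (z − α), where S = {6, -4, 0}.
Expanding the product yields: p(z) = z^3 -2·z^2 -24·z.
The resulting polynomial has degree 3 and real coefficients as required.

p(z) = z^3 -2·z^2 -24·z.


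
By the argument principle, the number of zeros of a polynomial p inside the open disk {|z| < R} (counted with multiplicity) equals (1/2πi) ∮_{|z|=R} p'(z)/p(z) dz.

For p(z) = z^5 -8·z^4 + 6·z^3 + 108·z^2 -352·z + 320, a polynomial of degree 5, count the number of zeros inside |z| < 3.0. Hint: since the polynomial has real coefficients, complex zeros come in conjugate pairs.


The zeros of p are: -4, 4, (3 + 1i), (3 - 1i), 2.
Their magnitudes are: 4, 4, 3.162, 3.162, 2.
Zeros with |z| < R = 3.0: 2.
Count = 1.
By the argument principle, (1/2πi) ∮_{|z|=R} p'(z)/p(z) dz equals exactly this count.

Number of zeros inside |z| < 3.0: 1.


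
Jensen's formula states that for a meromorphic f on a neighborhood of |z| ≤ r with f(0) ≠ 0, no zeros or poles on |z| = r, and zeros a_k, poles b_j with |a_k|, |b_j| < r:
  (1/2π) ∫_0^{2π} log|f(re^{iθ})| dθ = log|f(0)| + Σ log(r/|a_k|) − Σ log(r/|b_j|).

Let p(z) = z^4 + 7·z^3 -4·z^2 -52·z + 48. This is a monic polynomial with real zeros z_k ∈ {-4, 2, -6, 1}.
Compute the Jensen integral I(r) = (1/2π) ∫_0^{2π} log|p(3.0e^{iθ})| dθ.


Zeros: -6, -4, 1, 2; r = 3.0.
Inside |z| < r: 1, 2. Outside (|z| ≥ r): -6, -4.
p(0) = 48, so log|p(0)| = log(48) = 3.8712.
Apply Jensen: I(r) = log|p(0)| + Σ_k log(r/|z_k|), summed over zeros inside |z| < r.
  log(r/|z_k|) for z_k = 2: log(3.0/2) = 0.4055
  log(r/|z_k|) for z_k = 1: log(3.0/1) = 1.0986
  Outside zeros (-6, -4) contribute nothing to the Jensen sum.
Sum over inside zeros: 1.5041.
I(r) = log|p(0)| + (inside sum) = 3.8712 + 1.5041 = 5.3753.
Note: since some zeros are outside |z| ≤ r, the simplified n·log(r) form does NOT apply — only the inside zeros contribute.

I(r) ≈ 5.3753.


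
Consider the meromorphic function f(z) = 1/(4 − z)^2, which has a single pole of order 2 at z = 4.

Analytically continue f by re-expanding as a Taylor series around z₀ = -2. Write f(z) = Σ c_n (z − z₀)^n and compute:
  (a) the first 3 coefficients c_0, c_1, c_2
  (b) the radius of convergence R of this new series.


Let w = z − z₀, so z = z₀ + w.
Then 4 − z = 4 − (z₀ + w) = (4 − z₀) − w = 6 − w.
f(z) = 1/(6 − w)^2 = (1/(6)^2) · (1 − w/(6))^{−2}.
By the binomial series (1−u)^{−2} = Σ_{n≥0} C(n+1, 1) u^n for |u|<1, with u = w/(6):
  c_n = C(n+1, 1) / (6)^(n+2).
  c_0 = 1/(6)^2 = 1/36.
  c_1 = 2/(6)^3 = 1/108.
  c_2 = 3/(6)^4 = 1/432.
The series is valid for |w/d| < 1, i.e. |z − z₀| < |d|.
Radius of convergence: R = |4 − z₀| = |6| = 6 (distance from z₀ to the singularity z = 4).

c_0 = 1/36, c_1 = 1/108, c_2 = 1/432; R = 6.


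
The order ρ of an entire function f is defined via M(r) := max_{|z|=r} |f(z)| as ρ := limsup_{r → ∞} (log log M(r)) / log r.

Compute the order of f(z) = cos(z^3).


Write cos(w) = (e^{iw} ± e^{−iw})/(2 or 2i), so |cos(w)| ≤ e^{|w|}. With w = z^3, |w| ≤ 1r^3 + 0 on |z|=r, giving M(r) ≤ e^{1r^3 + 0} and ρ ≤ 3. For the lower bound, choose z on |z|=r with 1z^3 purely imaginary of modulus 1r^3; then |cos(z^3)| grows like e^{1r^3}/2, so ρ ≥ 3. Hence ρ = 3.
Therefore ρ = 3.

Order ρ = 3.


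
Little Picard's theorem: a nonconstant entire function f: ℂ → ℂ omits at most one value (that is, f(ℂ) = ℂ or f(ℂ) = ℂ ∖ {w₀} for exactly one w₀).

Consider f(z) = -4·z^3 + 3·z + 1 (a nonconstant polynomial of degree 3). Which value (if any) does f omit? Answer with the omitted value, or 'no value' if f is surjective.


Little Picard bounds the complement of f(ℂ) to at most one point.
For every w ∈ ℂ, the equation p(z) − w = 0 is a nonconstant polynomial in z and hence has at least one root by the fundamental theorem of algebra. So p is surjective onto ℂ, omitting no value.

Omitted value: no value.


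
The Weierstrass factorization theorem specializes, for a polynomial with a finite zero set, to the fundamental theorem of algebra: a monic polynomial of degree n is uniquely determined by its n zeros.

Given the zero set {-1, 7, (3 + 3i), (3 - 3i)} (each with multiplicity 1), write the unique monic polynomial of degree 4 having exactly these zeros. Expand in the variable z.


The polynomial is p(z) = ∏_{α ∈ S} (z − α), where S = {-1, 7, (3 + 3i), (3 - 3i)}.
Expanding the product yields: p(z) = z^4 -12·z^3 + 47·z^2 -66·z -126.
Note conjugate pairs combine to real quadratics: (z − (3+3i))(z − (3−3i)) = z² − 6z + 18.
The resulting polynomial has degree 4 and real coefficients as required.

p(z) = z^4 -12·z^3 + 47·z^2 -66·z -126.


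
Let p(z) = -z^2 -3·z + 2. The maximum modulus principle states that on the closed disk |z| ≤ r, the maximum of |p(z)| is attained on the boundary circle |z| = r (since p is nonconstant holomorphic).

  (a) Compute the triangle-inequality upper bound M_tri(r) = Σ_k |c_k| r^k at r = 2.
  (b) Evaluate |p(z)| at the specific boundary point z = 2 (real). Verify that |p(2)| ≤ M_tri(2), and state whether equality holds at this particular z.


Coefficients: c_0 = 2, c_1 = -3, c_2 = -1. Radius r = 2.
Part (a). Triangle bound: M_tri(r) = Σ_k |c_k| r^k
  = |2|·2^0 + |-3|·2^1 + |-1|·2^2
  = 2 + 6 + 4 = 12.
This bounds M(r) := max_{|z|=r} |p(z)| from above; equality holds iff all terms c_k z^k can be made to align in phase at a single z on |z|=r.
Part (b). At z = 2 (real, on the circle |z| = r):
  p(2) = (2)·2^0 + (-3)·2^1 + (-1)·2^2 = -8.
  |p(2)| = 8.
Check: |p(2)| = 8 ≤ 12 = M_tri(2). ✓ Equality does not hold at z = 2 (the coefficients have mixed signs, so the terms do not all align in phase there).

M_tri(2) = 12; |p(2)| = 8; equality at z=2: no.


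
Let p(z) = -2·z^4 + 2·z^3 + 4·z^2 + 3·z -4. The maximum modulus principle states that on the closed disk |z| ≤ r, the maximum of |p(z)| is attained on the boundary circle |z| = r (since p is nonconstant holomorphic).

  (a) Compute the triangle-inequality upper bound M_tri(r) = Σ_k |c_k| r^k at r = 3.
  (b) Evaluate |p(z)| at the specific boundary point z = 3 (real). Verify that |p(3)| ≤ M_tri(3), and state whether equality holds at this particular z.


Coefficients: c_0 = -4, c_1 = 3, c_2 = 4, c_3 = 2, c_4 = -2. Radius r = 3.
Part (a). Triangle bound: M_tri(r) = Σ_k |c_k| r^k
  = |-4|·3^0 + |3|·3^1 + |4|·3^2 + |2|·3^3 + |-2|·3^4
  = 4 + 9 + 36 + 54 + 162 = 265.
This bounds M(r) := max_{|z|=r} |p(z)| from above; equality holds iff all terms c_k z^k can be made to align in phase at a single z on |z|=r.
Part (b). At z = 3 (real, on the circle |z| = r):
  p(3) = (-4)·3^0 + (3)·3^1 + (4)·3^2 + (2)·3^3 + (-2)·3^4 = -67.
  |p(3)| = 67.
Check: |p(3)| = 67 ≤ 265 = M_tri(3). ✓ Equality does not hold at z = 3 (the coefficients have mixed signs, so the terms do not all align in phase there).

M_tri(3) = 265; |p(3)| = 67; equality at z=3: no.


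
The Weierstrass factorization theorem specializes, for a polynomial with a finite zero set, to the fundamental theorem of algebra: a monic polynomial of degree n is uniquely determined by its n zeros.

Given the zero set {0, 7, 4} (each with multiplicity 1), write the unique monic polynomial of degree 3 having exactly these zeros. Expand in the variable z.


The polynomial is p(z) = ∏_{α ∈ S} (z − α), where S = {0, 7, 4}.
Expanding the product yields: p(z) = z^3 -11·z^2 + 28·z.
The resulting polynomial has degree 3 and real coefficients as required.

p(z) = z^3 -11·z^2 + 28·z.


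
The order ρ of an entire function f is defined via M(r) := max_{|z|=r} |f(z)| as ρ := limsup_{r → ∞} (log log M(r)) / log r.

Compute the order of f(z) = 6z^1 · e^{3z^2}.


M(r) = max_{|z|=r} |6|·|z|^1·|e^{3z^2}| = 6·r^1 · e^{3r^2} (the factors attain their maxima compatibly on |z|=r). Then log M(r) = log 6 + 1·log r + 3r^2, dominated by the last term, so log log M(r) ~ 2·log r. The polynomial factor 6z^1 contributes only a log r term and does not affect the order. ρ = 2.
Therefore ρ = 2.

Order ρ = 2.


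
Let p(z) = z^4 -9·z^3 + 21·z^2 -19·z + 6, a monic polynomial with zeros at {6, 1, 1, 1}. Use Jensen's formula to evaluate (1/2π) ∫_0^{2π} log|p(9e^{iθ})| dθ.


Zeros: 1, 1, 1, 6; r = 9.
Inside |z| < r: 1, 1, 1, 6. Outside (|z| ≥ r): ∅.
p(0) = 6, so log|p(0)| = log(6) = 1.7918.
Apply Jensen: I(r) = log|p(0)| + Σ_k log(r/|z_k|), summed over zeros inside |z| < r.
  log(r/|z_k|) for z_k = 6: log(9/6) = 0.4055
  log(r/|z_k|) for z_k = 1: log(9/1) = 2.1972
  log(r/|z_k|) for z_k = 1: log(9/1) = 2.1972
  log(r/|z_k|) for z_k = 1: log(9/1) = 2.1972
Sum over inside zeros: 6.9971.
I(r) = log|p(0)| + (inside sum) = 1.7918 + 6.9971 = 8.7889.
Closed form (all zeros inside, monic): I(r) = n·log(r) = 4·log(9) = 8.7889. ✓

I(r) ≈ 8.7889.


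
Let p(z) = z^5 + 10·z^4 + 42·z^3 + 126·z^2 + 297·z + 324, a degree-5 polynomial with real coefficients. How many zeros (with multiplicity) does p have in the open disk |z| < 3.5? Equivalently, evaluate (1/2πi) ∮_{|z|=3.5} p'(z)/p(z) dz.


The zeros of p are: -3, -4, (0 + 3i), (0 - 3i), -3.
Their magnitudes are: 3, 4, 3, 3, 3.
Zeros with |z| < R = 3.5: -3, (0 + 3i), (0 - 3i), -3.
Count = 4.
By the argument principle, (1/2πi) ∮_{|z|=R} p'(z)/p(z) dz equals exactly this count.

Number of zeros inside |z| < 3.5: 4.


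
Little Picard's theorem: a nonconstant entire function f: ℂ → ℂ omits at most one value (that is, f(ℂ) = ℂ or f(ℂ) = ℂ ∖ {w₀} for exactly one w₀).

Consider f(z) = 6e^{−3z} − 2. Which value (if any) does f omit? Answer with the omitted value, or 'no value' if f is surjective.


Little Picard bounds the complement of f(ℂ) to at most one point.
e^{−3z} is never zero on ℂ, so 6·e^{−3z} takes every value in ℂ ∖ {0}. Adding -2 shifts the range to ℂ ∖ {-2}. Thus f omits exactly the value -2.

Omitted value: -2.
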